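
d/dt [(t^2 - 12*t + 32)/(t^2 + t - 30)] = (13*t^2 - 124*t + 328)/(t^4 + 2*t^3 - 59*t^2 - 60*t + 900)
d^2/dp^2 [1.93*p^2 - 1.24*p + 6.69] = 3.86000000000000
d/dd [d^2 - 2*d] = 2*d - 2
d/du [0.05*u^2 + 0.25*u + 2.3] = 0.1*u + 0.25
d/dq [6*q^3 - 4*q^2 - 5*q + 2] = 18*q^2 - 8*q - 5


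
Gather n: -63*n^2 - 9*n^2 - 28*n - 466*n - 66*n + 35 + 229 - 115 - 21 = -72*n^2 - 560*n + 128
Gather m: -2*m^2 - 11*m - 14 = -2*m^2 - 11*m - 14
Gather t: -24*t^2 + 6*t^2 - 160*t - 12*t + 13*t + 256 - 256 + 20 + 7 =-18*t^2 - 159*t + 27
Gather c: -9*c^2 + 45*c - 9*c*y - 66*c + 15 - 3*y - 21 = -9*c^2 + c*(-9*y - 21) - 3*y - 6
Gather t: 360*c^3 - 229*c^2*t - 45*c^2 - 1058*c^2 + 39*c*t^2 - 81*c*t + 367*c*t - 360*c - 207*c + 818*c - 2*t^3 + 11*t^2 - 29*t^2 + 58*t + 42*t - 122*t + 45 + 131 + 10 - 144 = 360*c^3 - 1103*c^2 + 251*c - 2*t^3 + t^2*(39*c - 18) + t*(-229*c^2 + 286*c - 22) + 42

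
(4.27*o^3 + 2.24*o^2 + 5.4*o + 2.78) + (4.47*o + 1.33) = 4.27*o^3 + 2.24*o^2 + 9.87*o + 4.11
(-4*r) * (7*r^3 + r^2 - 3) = -28*r^4 - 4*r^3 + 12*r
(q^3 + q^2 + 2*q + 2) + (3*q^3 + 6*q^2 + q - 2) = 4*q^3 + 7*q^2 + 3*q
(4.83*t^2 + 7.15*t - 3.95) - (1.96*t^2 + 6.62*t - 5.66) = 2.87*t^2 + 0.53*t + 1.71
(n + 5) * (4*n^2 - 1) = 4*n^3 + 20*n^2 - n - 5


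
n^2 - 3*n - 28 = (n - 7)*(n + 4)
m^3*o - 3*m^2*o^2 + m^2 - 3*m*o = m*(m - 3*o)*(m*o + 1)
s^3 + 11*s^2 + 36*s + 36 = (s + 2)*(s + 3)*(s + 6)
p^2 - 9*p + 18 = (p - 6)*(p - 3)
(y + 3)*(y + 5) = y^2 + 8*y + 15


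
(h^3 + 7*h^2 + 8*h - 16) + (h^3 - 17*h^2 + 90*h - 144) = 2*h^3 - 10*h^2 + 98*h - 160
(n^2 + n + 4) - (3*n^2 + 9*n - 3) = -2*n^2 - 8*n + 7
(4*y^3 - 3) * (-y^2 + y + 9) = -4*y^5 + 4*y^4 + 36*y^3 + 3*y^2 - 3*y - 27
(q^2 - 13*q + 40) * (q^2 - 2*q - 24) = q^4 - 15*q^3 + 42*q^2 + 232*q - 960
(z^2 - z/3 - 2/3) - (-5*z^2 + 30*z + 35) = 6*z^2 - 91*z/3 - 107/3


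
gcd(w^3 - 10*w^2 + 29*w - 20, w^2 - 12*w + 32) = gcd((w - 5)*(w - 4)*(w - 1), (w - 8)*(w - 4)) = w - 4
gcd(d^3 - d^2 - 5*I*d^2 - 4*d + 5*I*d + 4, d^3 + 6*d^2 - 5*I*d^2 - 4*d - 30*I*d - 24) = d^2 - 5*I*d - 4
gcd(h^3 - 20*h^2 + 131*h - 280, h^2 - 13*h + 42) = h - 7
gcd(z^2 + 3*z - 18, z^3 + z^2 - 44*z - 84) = z + 6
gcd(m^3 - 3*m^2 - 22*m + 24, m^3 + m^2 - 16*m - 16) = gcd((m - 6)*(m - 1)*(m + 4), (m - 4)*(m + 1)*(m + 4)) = m + 4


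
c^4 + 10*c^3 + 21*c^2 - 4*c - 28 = (c - 1)*(c + 2)^2*(c + 7)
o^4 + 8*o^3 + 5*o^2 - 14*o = o*(o - 1)*(o + 2)*(o + 7)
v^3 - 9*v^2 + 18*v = v*(v - 6)*(v - 3)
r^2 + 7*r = r*(r + 7)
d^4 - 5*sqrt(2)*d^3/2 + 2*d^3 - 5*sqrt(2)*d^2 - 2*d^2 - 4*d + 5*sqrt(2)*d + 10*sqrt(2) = (d + 2)*(d - 5*sqrt(2)/2)*(d - sqrt(2))*(d + sqrt(2))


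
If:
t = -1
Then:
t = -1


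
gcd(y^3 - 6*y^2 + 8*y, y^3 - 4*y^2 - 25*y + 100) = y - 4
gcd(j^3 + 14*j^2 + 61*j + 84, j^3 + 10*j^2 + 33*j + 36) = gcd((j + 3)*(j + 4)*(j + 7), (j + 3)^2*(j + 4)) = j^2 + 7*j + 12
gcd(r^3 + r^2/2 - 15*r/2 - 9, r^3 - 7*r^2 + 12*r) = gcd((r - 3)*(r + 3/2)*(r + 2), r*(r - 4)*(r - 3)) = r - 3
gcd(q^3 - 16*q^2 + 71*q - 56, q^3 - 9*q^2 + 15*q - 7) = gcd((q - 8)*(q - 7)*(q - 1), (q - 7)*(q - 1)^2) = q^2 - 8*q + 7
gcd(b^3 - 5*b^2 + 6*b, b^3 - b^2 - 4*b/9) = b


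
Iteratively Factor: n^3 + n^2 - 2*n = (n - 1)*(n^2 + 2*n) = n*(n - 1)*(n + 2)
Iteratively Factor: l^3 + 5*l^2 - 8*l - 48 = (l + 4)*(l^2 + l - 12) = (l - 3)*(l + 4)*(l + 4)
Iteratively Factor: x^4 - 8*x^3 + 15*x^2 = (x - 5)*(x^3 - 3*x^2) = x*(x - 5)*(x^2 - 3*x) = x*(x - 5)*(x - 3)*(x)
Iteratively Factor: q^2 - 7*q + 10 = (q - 5)*(q - 2)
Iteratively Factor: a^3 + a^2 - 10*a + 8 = (a + 4)*(a^2 - 3*a + 2) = (a - 2)*(a + 4)*(a - 1)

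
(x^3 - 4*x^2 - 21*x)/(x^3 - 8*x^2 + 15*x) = (x^2 - 4*x - 21)/(x^2 - 8*x + 15)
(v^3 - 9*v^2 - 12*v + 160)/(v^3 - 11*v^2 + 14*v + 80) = (v + 4)/(v + 2)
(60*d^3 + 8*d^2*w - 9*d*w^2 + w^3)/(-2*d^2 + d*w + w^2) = (30*d^2 - 11*d*w + w^2)/(-d + w)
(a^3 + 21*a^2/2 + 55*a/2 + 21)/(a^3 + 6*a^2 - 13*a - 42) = (a + 3/2)/(a - 3)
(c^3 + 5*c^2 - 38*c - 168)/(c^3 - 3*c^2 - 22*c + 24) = (c + 7)/(c - 1)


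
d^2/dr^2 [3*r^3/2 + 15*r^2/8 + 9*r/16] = 9*r + 15/4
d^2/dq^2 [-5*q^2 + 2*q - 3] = -10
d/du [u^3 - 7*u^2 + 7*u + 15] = 3*u^2 - 14*u + 7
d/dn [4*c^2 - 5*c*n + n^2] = -5*c + 2*n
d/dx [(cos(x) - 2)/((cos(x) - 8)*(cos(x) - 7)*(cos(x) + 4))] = (91*cos(x) - 17*cos(2*x) + cos(3*x) - 449)*sin(x)/(2*(cos(x) - 8)^2*(cos(x) - 7)^2*(cos(x) + 4)^2)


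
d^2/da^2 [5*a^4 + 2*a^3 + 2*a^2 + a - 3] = 60*a^2 + 12*a + 4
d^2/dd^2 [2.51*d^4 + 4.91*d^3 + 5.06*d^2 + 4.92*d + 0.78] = 30.12*d^2 + 29.46*d + 10.12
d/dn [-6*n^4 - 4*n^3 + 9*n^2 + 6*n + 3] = -24*n^3 - 12*n^2 + 18*n + 6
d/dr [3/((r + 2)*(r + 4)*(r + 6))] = 3*(-3*r^2 - 24*r - 44)/(r^6 + 24*r^5 + 232*r^4 + 1152*r^3 + 3088*r^2 + 4224*r + 2304)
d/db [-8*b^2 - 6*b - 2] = -16*b - 6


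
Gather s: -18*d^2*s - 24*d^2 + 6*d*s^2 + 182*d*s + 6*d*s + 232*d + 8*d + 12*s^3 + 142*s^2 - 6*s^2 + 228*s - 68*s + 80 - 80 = -24*d^2 + 240*d + 12*s^3 + s^2*(6*d + 136) + s*(-18*d^2 + 188*d + 160)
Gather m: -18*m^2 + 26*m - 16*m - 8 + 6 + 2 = -18*m^2 + 10*m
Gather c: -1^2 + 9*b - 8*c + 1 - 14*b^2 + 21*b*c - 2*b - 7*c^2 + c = -14*b^2 + 7*b - 7*c^2 + c*(21*b - 7)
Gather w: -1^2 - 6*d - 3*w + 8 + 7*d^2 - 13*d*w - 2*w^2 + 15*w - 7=7*d^2 - 6*d - 2*w^2 + w*(12 - 13*d)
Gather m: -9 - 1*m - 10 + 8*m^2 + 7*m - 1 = 8*m^2 + 6*m - 20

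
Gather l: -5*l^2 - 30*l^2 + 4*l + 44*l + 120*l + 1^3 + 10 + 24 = -35*l^2 + 168*l + 35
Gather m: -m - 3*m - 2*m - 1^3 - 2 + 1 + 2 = -6*m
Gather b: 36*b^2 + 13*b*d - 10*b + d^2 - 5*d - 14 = 36*b^2 + b*(13*d - 10) + d^2 - 5*d - 14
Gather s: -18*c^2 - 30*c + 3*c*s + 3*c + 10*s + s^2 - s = -18*c^2 - 27*c + s^2 + s*(3*c + 9)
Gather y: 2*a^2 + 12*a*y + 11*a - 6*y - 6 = 2*a^2 + 11*a + y*(12*a - 6) - 6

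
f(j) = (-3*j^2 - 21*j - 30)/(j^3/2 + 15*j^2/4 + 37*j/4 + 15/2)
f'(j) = (-6*j - 21)/(j^3/2 + 15*j^2/4 + 37*j/4 + 15/2) + (-3*j^2 - 21*j - 30)*(-3*j^2/2 - 15*j/2 - 37/4)/(j^3/2 + 15*j^2/4 + 37*j/4 + 15/2)^2 = 24*(j^2 + 10*j + 20)/(4*j^4 + 44*j^3 + 181*j^2 + 330*j + 225)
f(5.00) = -1.00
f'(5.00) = 0.16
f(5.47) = -0.93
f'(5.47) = 0.14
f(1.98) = -1.88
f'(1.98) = 0.53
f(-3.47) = -20.14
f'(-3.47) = -76.76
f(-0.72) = -6.33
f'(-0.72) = 4.85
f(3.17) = -1.40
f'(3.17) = 0.30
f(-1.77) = -21.58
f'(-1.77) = 40.43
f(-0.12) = -4.27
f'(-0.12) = 2.40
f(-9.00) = 0.62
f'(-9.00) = 0.04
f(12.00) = -0.47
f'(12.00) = 0.04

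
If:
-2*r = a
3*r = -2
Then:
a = 4/3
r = -2/3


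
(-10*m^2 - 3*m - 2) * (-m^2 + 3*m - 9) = 10*m^4 - 27*m^3 + 83*m^2 + 21*m + 18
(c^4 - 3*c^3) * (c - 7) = c^5 - 10*c^4 + 21*c^3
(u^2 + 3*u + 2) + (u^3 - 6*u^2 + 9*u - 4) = u^3 - 5*u^2 + 12*u - 2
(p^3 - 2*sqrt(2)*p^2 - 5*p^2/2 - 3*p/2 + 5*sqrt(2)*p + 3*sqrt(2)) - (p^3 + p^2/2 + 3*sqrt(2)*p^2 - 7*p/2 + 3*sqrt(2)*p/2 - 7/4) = -5*sqrt(2)*p^2 - 3*p^2 + 2*p + 7*sqrt(2)*p/2 + 7/4 + 3*sqrt(2)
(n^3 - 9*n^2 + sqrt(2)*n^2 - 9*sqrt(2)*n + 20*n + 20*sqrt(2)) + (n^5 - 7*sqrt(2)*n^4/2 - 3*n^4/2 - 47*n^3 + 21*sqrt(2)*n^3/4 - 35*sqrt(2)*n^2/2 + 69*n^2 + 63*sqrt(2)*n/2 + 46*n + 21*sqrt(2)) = n^5 - 7*sqrt(2)*n^4/2 - 3*n^4/2 - 46*n^3 + 21*sqrt(2)*n^3/4 - 33*sqrt(2)*n^2/2 + 60*n^2 + 45*sqrt(2)*n/2 + 66*n + 41*sqrt(2)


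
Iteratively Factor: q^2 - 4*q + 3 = (q - 3)*(q - 1)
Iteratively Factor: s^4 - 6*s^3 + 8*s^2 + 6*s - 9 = (s - 1)*(s^3 - 5*s^2 + 3*s + 9) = (s - 3)*(s - 1)*(s^2 - 2*s - 3) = (s - 3)*(s - 1)*(s + 1)*(s - 3)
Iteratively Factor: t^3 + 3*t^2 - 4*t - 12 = (t - 2)*(t^2 + 5*t + 6) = (t - 2)*(t + 3)*(t + 2)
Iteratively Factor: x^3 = (x)*(x^2) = x^2*(x)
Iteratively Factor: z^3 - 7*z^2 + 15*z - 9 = (z - 3)*(z^2 - 4*z + 3) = (z - 3)^2*(z - 1)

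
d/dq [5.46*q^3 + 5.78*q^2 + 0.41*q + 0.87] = 16.38*q^2 + 11.56*q + 0.41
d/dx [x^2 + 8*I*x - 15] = 2*x + 8*I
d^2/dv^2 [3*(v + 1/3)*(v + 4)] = 6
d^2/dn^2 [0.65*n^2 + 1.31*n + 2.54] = 1.30000000000000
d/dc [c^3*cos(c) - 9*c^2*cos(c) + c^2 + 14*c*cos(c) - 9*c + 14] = -c^3*sin(c) + 9*c^2*sin(c) + 3*c^2*cos(c) - 14*c*sin(c) - 18*c*cos(c) + 2*c + 14*cos(c) - 9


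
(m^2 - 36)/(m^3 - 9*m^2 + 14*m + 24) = (m + 6)/(m^2 - 3*m - 4)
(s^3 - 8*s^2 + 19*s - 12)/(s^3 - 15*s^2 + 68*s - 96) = (s - 1)/(s - 8)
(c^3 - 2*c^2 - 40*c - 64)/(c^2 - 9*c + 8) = (c^2 + 6*c + 8)/(c - 1)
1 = 1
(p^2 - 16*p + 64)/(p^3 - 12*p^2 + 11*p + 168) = (p - 8)/(p^2 - 4*p - 21)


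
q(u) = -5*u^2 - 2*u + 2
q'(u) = -10*u - 2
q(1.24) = -8.17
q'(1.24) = -14.40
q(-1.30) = -3.85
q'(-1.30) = 11.00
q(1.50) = -12.25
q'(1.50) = -17.00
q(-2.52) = -24.71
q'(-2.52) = 23.20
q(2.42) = -32.12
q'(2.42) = -26.20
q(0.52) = -0.39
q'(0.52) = -7.20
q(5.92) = -185.07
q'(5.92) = -61.20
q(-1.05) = -1.41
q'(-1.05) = 8.50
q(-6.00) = -166.00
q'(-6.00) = 58.00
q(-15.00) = -1093.00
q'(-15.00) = 148.00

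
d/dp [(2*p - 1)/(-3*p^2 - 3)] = 2*(p^2 - p - 1)/(3*(p^4 + 2*p^2 + 1))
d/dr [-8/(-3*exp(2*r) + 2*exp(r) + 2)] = (16 - 48*exp(r))*exp(r)/(-3*exp(2*r) + 2*exp(r) + 2)^2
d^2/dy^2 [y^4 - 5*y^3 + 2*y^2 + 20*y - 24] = 12*y^2 - 30*y + 4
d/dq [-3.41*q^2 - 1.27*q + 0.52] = -6.82*q - 1.27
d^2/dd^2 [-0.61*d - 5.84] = 0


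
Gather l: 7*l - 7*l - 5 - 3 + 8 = 0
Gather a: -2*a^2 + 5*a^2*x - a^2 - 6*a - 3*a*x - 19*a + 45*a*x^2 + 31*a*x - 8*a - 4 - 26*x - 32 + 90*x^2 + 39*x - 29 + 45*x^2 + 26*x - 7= a^2*(5*x - 3) + a*(45*x^2 + 28*x - 33) + 135*x^2 + 39*x - 72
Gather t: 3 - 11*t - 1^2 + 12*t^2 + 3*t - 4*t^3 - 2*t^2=-4*t^3 + 10*t^2 - 8*t + 2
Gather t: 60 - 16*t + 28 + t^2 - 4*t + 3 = t^2 - 20*t + 91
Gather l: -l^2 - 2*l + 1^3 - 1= -l^2 - 2*l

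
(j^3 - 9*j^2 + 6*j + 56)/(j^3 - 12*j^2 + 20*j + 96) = (j^2 - 11*j + 28)/(j^2 - 14*j + 48)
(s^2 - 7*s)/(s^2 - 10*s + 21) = s/(s - 3)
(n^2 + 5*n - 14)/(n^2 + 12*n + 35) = (n - 2)/(n + 5)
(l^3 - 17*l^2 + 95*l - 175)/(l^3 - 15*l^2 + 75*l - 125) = (l - 7)/(l - 5)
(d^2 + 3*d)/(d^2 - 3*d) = (d + 3)/(d - 3)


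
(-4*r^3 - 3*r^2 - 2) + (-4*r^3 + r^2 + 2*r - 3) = -8*r^3 - 2*r^2 + 2*r - 5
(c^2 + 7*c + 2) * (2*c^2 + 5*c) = 2*c^4 + 19*c^3 + 39*c^2 + 10*c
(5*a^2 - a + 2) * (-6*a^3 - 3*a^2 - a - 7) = -30*a^5 - 9*a^4 - 14*a^3 - 40*a^2 + 5*a - 14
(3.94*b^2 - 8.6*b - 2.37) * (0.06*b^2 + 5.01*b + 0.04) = 0.2364*b^4 + 19.2234*b^3 - 43.0706*b^2 - 12.2177*b - 0.0948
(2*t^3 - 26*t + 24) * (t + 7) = 2*t^4 + 14*t^3 - 26*t^2 - 158*t + 168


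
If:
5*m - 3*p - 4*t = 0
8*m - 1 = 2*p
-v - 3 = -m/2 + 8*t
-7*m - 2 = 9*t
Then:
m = 43/70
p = 137/70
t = -7/10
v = 407/140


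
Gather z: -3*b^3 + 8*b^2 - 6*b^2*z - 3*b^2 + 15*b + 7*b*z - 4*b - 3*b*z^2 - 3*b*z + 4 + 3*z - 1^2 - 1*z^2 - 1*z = -3*b^3 + 5*b^2 + 11*b + z^2*(-3*b - 1) + z*(-6*b^2 + 4*b + 2) + 3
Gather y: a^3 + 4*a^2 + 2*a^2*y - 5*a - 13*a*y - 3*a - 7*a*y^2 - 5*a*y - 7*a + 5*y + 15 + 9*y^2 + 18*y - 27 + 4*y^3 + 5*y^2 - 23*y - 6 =a^3 + 4*a^2 - 15*a + 4*y^3 + y^2*(14 - 7*a) + y*(2*a^2 - 18*a) - 18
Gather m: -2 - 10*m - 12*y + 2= -10*m - 12*y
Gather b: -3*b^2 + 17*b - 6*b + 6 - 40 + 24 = -3*b^2 + 11*b - 10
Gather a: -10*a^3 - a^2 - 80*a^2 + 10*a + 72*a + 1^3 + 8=-10*a^3 - 81*a^2 + 82*a + 9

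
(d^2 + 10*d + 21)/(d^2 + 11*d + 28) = (d + 3)/(d + 4)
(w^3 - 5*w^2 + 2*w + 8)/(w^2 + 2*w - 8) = (w^2 - 3*w - 4)/(w + 4)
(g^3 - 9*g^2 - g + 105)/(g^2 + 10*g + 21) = (g^2 - 12*g + 35)/(g + 7)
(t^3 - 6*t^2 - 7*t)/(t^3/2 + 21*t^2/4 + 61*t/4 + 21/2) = 4*t*(t - 7)/(2*t^2 + 19*t + 42)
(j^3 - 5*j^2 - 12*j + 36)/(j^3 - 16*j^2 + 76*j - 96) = (j + 3)/(j - 8)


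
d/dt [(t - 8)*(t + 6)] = 2*t - 2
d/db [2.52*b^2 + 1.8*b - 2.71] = 5.04*b + 1.8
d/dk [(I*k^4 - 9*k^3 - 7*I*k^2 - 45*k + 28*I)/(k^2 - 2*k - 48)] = (2*I*k^5 + k^4*(-9 - 6*I) + k^3*(36 - 192*I) + k^2*(1341 + 14*I) + 616*I*k + 2160 + 56*I)/(k^4 - 4*k^3 - 92*k^2 + 192*k + 2304)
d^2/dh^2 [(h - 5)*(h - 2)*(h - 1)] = 6*h - 16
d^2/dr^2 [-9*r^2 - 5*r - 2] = -18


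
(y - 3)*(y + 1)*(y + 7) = y^3 + 5*y^2 - 17*y - 21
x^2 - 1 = (x - 1)*(x + 1)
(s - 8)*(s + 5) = s^2 - 3*s - 40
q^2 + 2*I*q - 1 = (q + I)^2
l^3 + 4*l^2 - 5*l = l*(l - 1)*(l + 5)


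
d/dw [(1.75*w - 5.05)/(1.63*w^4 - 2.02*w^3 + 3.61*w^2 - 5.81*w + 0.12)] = (-8.5575*w^4 + 39.996*w^3 - 36.9205*w^2 + 36.461*w - 29.1305)/(2.6569*w^8 - 6.5852*w^7 + 15.849*w^6 - 33.525*w^5 + 36.8957*w^4 - 42.433*w^3 + 34.6225*w^2 - 1.3944*w + 0.0144)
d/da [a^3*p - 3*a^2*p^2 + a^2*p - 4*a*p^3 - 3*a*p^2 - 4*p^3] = p*(3*a^2 - 6*a*p + 2*a - 4*p^2 - 3*p)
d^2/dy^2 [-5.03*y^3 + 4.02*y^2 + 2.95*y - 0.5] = 8.04 - 30.18*y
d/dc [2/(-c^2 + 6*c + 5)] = 4*(c - 3)/(-c^2 + 6*c + 5)^2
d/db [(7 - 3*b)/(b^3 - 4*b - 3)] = (-3*b^3 + 12*b + (3*b - 7)*(3*b^2 - 4) + 9)/(-b^3 + 4*b + 3)^2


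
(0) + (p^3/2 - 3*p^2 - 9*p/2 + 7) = p^3/2 - 3*p^2 - 9*p/2 + 7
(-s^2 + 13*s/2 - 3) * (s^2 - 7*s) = -s^4 + 27*s^3/2 - 97*s^2/2 + 21*s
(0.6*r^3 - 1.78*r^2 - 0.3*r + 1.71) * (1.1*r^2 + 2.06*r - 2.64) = 0.66*r^5 - 0.722*r^4 - 5.5808*r^3 + 5.9622*r^2 + 4.3146*r - 4.5144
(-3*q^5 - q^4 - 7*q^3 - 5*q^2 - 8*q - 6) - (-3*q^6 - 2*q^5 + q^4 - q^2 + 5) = 3*q^6 - q^5 - 2*q^4 - 7*q^3 - 4*q^2 - 8*q - 11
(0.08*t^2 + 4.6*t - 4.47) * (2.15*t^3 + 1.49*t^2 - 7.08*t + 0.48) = 0.172*t^5 + 10.0092*t^4 - 3.3229*t^3 - 39.1899*t^2 + 33.8556*t - 2.1456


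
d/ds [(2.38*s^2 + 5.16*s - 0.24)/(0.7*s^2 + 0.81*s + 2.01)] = (-1.6842*s^2 + 9.9036*s + 10.566)/(0.49*s^4 + 1.134*s^3 + 3.4701*s^2 + 3.2562*s + 4.0401)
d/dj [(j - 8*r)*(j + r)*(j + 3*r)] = 3*j^2 - 8*j*r - 29*r^2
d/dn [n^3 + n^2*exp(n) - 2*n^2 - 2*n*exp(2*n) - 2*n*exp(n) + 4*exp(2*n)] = n^2*exp(n) + 3*n^2 - 4*n*exp(2*n) - 4*n + 6*exp(2*n) - 2*exp(n)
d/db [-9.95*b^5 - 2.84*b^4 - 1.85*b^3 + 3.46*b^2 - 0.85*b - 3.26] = -49.75*b^4 - 11.36*b^3 - 5.55*b^2 + 6.92*b - 0.85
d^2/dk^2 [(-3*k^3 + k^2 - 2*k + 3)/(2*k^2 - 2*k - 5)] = 2*(-46*k^3 - 24*k^2 - 321*k + 87)/(8*k^6 - 24*k^5 - 36*k^4 + 112*k^3 + 90*k^2 - 150*k - 125)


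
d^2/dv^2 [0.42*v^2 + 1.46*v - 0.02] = 0.840000000000000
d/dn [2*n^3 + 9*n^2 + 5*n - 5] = 6*n^2 + 18*n + 5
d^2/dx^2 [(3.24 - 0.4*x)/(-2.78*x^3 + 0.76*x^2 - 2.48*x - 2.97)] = (18.54816*x^5 - 305.550912*x^4 + 104.474112*x^3 - 184.88736*x^2 + 202.566096*x - 60.373728)/(21.484952*x^9 - 17.620752*x^8 + 62.31648*x^7 + 36.982604*x^6 + 17.941584*x^5 + 113.981712*x^4 + 55.232162*x^3 + 34.688412*x^2 + 65.627496*x + 26.198073)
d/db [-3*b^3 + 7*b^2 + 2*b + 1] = -9*b^2 + 14*b + 2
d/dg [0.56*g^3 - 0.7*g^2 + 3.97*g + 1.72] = 1.68*g^2 - 1.4*g + 3.97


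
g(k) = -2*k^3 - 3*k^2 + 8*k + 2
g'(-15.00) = -1252.00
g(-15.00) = 5957.00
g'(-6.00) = -172.00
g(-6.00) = 278.00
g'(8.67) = -495.03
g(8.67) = -1457.58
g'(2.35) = -39.24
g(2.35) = -21.72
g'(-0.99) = 8.06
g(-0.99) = -6.92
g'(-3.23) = -35.22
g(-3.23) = 12.26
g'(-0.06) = 8.34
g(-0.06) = 1.51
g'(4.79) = -158.40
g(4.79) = -248.32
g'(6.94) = -322.62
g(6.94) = -755.48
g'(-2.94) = -26.22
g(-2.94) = 3.37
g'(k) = -6*k^2 - 6*k + 8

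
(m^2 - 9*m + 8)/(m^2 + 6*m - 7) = (m - 8)/(m + 7)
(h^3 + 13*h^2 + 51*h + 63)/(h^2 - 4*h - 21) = (h^2 + 10*h + 21)/(h - 7)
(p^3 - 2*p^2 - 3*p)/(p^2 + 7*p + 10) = p*(p^2 - 2*p - 3)/(p^2 + 7*p + 10)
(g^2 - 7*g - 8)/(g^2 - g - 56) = (g + 1)/(g + 7)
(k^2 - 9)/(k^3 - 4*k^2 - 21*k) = (k - 3)/(k*(k - 7))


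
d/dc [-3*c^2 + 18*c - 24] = 18 - 6*c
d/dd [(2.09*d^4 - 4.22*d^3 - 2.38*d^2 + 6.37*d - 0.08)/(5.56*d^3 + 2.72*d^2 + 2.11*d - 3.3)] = (11.6204*d^6 + 11.3696*d^5 + 14.9841*d^4 - 116.2308*d^3 + 20.7642*d^2 + 16.1432*d - 20.8522)/(30.9136*d^6 + 30.2464*d^5 + 30.8616*d^4 - 25.2176*d^3 - 13.4999*d^2 - 13.926*d + 10.89)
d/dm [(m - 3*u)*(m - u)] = 2*m - 4*u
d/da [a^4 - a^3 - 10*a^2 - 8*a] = 4*a^3 - 3*a^2 - 20*a - 8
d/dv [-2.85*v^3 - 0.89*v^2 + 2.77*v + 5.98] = -8.55*v^2 - 1.78*v + 2.77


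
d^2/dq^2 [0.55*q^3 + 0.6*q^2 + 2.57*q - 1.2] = 3.3*q + 1.2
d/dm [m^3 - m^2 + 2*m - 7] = 3*m^2 - 2*m + 2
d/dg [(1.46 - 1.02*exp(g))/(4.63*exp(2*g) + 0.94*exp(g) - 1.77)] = (4.7226*exp(2*g) - 13.5196*exp(g) + 0.433)*exp(g)/(21.4369*exp(4*g) + 8.7044*exp(3*g) - 15.5066*exp(2*g) - 3.3276*exp(g) + 3.1329)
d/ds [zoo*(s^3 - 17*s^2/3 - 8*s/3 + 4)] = zoo*(s^2 + s + 1)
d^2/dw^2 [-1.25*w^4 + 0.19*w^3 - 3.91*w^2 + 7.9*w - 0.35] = -15.0*w^2 + 1.14*w - 7.82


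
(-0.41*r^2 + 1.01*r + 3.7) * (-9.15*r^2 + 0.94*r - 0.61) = 3.7515*r^4 - 9.6269*r^3 - 32.6555*r^2 + 2.8619*r - 2.257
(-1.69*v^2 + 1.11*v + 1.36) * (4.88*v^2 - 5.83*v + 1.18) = -8.2472*v^4 + 15.2695*v^3 - 1.8287*v^2 - 6.619*v + 1.6048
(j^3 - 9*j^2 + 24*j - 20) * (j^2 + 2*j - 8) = j^5 - 7*j^4 - 2*j^3 + 100*j^2 - 232*j + 160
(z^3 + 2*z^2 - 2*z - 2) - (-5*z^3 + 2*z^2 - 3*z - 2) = 6*z^3 + z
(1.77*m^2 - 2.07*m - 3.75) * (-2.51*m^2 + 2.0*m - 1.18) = -4.4427*m^4 + 8.7357*m^3 + 3.1839*m^2 - 5.0574*m + 4.425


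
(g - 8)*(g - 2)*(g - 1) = g^3 - 11*g^2 + 26*g - 16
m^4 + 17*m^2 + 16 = (m - 4*I)*(m - I)*(m + I)*(m + 4*I)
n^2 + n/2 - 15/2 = (n - 5/2)*(n + 3)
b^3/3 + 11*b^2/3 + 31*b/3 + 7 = (b/3 + 1)*(b + 1)*(b + 7)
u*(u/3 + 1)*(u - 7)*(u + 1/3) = u^4/3 - 11*u^3/9 - 67*u^2/9 - 7*u/3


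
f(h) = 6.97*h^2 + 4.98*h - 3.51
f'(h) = 13.94*h + 4.98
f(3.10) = 78.91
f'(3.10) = 48.19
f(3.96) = 125.51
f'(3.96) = 60.18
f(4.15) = 137.20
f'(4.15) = 62.83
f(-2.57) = 29.73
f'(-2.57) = -30.85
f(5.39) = 225.83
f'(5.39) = 80.12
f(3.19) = 83.30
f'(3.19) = 49.45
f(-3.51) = 64.88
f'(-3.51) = -43.95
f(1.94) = 32.38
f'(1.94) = 32.02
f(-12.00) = 940.41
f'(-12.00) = -162.30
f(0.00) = -3.51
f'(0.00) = 4.98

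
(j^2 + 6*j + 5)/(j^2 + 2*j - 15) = (j + 1)/(j - 3)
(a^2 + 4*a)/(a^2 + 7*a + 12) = a/(a + 3)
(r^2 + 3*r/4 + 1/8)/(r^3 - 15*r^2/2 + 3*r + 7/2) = (r + 1/4)/(r^2 - 8*r + 7)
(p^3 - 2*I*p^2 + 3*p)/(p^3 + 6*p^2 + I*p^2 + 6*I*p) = (p - 3*I)/(p + 6)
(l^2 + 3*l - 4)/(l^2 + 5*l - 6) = (l + 4)/(l + 6)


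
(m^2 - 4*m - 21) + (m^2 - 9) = 2*m^2 - 4*m - 30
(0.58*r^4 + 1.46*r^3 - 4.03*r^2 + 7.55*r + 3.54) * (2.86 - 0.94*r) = -0.5452*r^5 + 0.2864*r^4 + 7.9638*r^3 - 18.6228*r^2 + 18.2654*r + 10.1244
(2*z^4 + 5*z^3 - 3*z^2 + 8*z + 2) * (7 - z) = -2*z^5 + 9*z^4 + 38*z^3 - 29*z^2 + 54*z + 14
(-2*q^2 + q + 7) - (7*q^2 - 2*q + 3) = -9*q^2 + 3*q + 4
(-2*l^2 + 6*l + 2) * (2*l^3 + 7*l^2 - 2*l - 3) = -4*l^5 - 2*l^4 + 50*l^3 + 8*l^2 - 22*l - 6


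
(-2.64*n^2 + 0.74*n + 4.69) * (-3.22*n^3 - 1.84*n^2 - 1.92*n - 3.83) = 8.5008*n^5 + 2.4748*n^4 - 11.3946*n^3 + 0.0607999999999986*n^2 - 11.839*n - 17.9627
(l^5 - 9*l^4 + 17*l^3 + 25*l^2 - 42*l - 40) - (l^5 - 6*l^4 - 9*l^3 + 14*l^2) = -3*l^4 + 26*l^3 + 11*l^2 - 42*l - 40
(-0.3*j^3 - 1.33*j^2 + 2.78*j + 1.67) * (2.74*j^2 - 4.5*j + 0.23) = -0.822*j^5 - 2.2942*j^4 + 13.5332*j^3 - 8.2401*j^2 - 6.8756*j + 0.3841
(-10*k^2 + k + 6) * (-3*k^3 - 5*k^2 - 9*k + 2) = 30*k^5 + 47*k^4 + 67*k^3 - 59*k^2 - 52*k + 12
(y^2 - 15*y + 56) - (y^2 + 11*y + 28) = 28 - 26*y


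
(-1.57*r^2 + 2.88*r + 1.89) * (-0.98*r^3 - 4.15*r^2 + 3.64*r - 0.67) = 1.5386*r^5 + 3.6931*r^4 - 19.519*r^3 + 3.6916*r^2 + 4.95*r - 1.2663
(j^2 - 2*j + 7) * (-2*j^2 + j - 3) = -2*j^4 + 5*j^3 - 19*j^2 + 13*j - 21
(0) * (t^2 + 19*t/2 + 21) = 0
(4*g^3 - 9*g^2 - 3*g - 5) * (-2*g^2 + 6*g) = -8*g^5 + 42*g^4 - 48*g^3 - 8*g^2 - 30*g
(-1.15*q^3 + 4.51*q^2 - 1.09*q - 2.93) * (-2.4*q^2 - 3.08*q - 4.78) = 2.76*q^5 - 7.282*q^4 - 5.7778*q^3 - 11.1686*q^2 + 14.2346*q + 14.0054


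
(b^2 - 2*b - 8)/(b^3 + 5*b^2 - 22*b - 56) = 1/(b + 7)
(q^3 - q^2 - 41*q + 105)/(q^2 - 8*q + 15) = q + 7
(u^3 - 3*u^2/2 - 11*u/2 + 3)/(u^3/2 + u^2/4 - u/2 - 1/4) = 2*(2*u^3 - 3*u^2 - 11*u + 6)/(2*u^3 + u^2 - 2*u - 1)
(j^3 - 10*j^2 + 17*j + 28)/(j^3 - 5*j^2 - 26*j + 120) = (j^2 - 6*j - 7)/(j^2 - j - 30)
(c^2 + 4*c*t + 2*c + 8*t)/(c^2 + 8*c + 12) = (c + 4*t)/(c + 6)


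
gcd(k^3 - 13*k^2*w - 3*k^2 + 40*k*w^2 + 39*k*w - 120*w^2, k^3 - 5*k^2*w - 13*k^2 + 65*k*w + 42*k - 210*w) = -k + 5*w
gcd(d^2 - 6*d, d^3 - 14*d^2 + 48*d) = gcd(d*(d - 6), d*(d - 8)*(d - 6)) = d^2 - 6*d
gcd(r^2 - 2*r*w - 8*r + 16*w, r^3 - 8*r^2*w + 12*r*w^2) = r - 2*w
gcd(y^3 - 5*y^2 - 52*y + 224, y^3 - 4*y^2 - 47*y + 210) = y + 7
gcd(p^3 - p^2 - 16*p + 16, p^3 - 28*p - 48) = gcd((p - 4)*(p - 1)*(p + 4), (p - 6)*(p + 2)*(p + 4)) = p + 4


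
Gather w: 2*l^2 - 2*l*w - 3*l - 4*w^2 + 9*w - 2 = 2*l^2 - 3*l - 4*w^2 + w*(9 - 2*l) - 2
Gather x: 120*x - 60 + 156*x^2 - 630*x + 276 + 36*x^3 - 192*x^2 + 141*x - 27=36*x^3 - 36*x^2 - 369*x + 189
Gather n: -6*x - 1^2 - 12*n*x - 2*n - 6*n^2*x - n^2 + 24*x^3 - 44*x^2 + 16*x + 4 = n^2*(-6*x - 1) + n*(-12*x - 2) + 24*x^3 - 44*x^2 + 10*x + 3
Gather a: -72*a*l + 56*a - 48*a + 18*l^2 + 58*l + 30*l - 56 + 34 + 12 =a*(8 - 72*l) + 18*l^2 + 88*l - 10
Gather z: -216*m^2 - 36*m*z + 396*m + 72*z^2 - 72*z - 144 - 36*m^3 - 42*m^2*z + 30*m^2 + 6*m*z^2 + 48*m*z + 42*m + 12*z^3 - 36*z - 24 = -36*m^3 - 186*m^2 + 438*m + 12*z^3 + z^2*(6*m + 72) + z*(-42*m^2 + 12*m - 108) - 168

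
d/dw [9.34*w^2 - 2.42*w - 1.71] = 18.68*w - 2.42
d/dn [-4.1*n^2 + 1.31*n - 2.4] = 1.31 - 8.2*n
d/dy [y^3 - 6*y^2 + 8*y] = 3*y^2 - 12*y + 8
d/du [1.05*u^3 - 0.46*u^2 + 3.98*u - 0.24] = 3.15*u^2 - 0.92*u + 3.98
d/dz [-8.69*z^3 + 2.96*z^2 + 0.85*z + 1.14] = -26.07*z^2 + 5.92*z + 0.85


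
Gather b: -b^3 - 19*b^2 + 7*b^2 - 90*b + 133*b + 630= -b^3 - 12*b^2 + 43*b + 630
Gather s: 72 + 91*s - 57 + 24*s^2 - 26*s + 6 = 24*s^2 + 65*s + 21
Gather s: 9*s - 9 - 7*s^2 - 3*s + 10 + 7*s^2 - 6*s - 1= 0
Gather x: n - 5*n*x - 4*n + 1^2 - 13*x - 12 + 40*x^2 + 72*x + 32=-3*n + 40*x^2 + x*(59 - 5*n) + 21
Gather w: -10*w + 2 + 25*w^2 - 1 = 25*w^2 - 10*w + 1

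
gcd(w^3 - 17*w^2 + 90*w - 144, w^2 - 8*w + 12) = w - 6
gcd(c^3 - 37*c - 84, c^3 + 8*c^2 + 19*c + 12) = c^2 + 7*c + 12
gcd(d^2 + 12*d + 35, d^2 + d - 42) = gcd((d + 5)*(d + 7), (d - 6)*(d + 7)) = d + 7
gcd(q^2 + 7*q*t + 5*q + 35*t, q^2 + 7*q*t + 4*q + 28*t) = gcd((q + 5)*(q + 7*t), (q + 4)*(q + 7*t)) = q + 7*t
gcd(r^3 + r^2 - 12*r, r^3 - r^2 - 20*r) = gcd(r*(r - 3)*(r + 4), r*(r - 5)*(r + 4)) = r^2 + 4*r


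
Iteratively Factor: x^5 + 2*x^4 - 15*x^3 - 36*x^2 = (x)*(x^4 + 2*x^3 - 15*x^2 - 36*x) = x*(x + 3)*(x^3 - x^2 - 12*x) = x^2*(x + 3)*(x^2 - x - 12) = x^2*(x - 4)*(x + 3)*(x + 3)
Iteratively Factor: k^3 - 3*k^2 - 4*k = (k + 1)*(k^2 - 4*k) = k*(k + 1)*(k - 4)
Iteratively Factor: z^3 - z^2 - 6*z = (z - 3)*(z^2 + 2*z) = z*(z - 3)*(z + 2)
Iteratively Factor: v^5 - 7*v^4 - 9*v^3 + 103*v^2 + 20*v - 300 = (v + 2)*(v^4 - 9*v^3 + 9*v^2 + 85*v - 150) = (v - 2)*(v + 2)*(v^3 - 7*v^2 - 5*v + 75) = (v - 5)*(v - 2)*(v + 2)*(v^2 - 2*v - 15) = (v - 5)*(v - 2)*(v + 2)*(v + 3)*(v - 5)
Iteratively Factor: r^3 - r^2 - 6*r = (r)*(r^2 - r - 6) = r*(r - 3)*(r + 2)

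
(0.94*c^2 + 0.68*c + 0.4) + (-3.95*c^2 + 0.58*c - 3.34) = -3.01*c^2 + 1.26*c - 2.94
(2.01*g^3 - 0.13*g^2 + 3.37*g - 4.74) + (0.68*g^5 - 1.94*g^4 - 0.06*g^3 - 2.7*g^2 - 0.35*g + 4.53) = 0.68*g^5 - 1.94*g^4 + 1.95*g^3 - 2.83*g^2 + 3.02*g - 0.21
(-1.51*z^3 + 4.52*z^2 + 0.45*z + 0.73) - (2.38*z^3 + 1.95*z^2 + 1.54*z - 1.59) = -3.89*z^3 + 2.57*z^2 - 1.09*z + 2.32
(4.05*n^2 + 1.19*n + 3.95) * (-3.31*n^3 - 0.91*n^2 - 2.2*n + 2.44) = -13.4055*n^5 - 7.6244*n^4 - 23.0674*n^3 + 3.6695*n^2 - 5.7864*n + 9.638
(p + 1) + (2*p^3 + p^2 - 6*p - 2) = 2*p^3 + p^2 - 5*p - 1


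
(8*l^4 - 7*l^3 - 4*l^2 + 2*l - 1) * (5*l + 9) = 40*l^5 + 37*l^4 - 83*l^3 - 26*l^2 + 13*l - 9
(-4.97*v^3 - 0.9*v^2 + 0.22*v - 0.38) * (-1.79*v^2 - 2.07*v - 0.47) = 8.8963*v^5 + 11.8989*v^4 + 3.8051*v^3 + 0.6478*v^2 + 0.6832*v + 0.1786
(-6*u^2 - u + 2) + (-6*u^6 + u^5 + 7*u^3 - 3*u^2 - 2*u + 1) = -6*u^6 + u^5 + 7*u^3 - 9*u^2 - 3*u + 3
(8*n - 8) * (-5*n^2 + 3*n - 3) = -40*n^3 + 64*n^2 - 48*n + 24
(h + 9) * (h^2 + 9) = h^3 + 9*h^2 + 9*h + 81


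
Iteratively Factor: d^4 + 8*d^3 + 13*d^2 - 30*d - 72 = (d + 3)*(d^3 + 5*d^2 - 2*d - 24) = (d - 2)*(d + 3)*(d^2 + 7*d + 12) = (d - 2)*(d + 3)^2*(d + 4)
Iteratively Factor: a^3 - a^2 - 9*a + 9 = (a + 3)*(a^2 - 4*a + 3) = (a - 1)*(a + 3)*(a - 3)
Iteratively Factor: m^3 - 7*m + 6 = (m - 2)*(m^2 + 2*m - 3) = (m - 2)*(m - 1)*(m + 3)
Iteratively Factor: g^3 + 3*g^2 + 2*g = (g + 2)*(g^2 + g) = (g + 1)*(g + 2)*(g)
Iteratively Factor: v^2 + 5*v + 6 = (v + 3)*(v + 2)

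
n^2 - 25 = (n - 5)*(n + 5)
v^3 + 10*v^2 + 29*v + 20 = (v + 1)*(v + 4)*(v + 5)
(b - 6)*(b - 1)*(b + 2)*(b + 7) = b^4 + 2*b^3 - 43*b^2 - 44*b + 84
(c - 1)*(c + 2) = c^2 + c - 2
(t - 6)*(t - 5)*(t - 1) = t^3 - 12*t^2 + 41*t - 30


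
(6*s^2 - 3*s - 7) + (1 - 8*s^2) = -2*s^2 - 3*s - 6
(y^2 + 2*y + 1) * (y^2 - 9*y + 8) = y^4 - 7*y^3 - 9*y^2 + 7*y + 8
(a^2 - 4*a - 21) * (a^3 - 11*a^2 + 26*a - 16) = a^5 - 15*a^4 + 49*a^3 + 111*a^2 - 482*a + 336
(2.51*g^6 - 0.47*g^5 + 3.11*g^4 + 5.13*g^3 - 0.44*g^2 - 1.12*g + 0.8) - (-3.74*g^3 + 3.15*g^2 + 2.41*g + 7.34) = 2.51*g^6 - 0.47*g^5 + 3.11*g^4 + 8.87*g^3 - 3.59*g^2 - 3.53*g - 6.54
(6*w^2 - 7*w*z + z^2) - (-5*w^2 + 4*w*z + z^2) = 11*w^2 - 11*w*z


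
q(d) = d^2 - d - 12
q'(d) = 2*d - 1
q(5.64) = 14.17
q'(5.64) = 10.28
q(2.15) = -9.53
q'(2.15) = 3.30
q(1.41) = -11.42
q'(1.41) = 1.82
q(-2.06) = -5.70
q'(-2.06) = -5.12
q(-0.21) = -11.75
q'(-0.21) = -1.42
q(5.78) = 15.63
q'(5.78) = 10.56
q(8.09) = 45.36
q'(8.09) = 15.18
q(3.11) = -5.44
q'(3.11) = 5.22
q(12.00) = 120.00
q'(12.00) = 23.00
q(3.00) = -6.00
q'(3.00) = 5.00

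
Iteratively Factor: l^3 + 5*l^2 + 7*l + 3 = (l + 1)*(l^2 + 4*l + 3) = (l + 1)^2*(l + 3)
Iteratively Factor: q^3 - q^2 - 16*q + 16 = (q - 1)*(q^2 - 16) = (q - 4)*(q - 1)*(q + 4)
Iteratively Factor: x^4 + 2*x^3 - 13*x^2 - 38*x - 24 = (x + 2)*(x^3 - 13*x - 12) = (x + 1)*(x + 2)*(x^2 - x - 12) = (x + 1)*(x + 2)*(x + 3)*(x - 4)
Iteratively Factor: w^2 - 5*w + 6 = (w - 2)*(w - 3)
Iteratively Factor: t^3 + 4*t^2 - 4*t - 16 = (t + 4)*(t^2 - 4) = (t + 2)*(t + 4)*(t - 2)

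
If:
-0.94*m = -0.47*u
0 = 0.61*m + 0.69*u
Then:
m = 0.00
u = 0.00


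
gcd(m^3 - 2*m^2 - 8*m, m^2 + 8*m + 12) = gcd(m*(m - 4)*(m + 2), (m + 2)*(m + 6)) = m + 2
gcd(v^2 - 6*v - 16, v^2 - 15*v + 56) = v - 8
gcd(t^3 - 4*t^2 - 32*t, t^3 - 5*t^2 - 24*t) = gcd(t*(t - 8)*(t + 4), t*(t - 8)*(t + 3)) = t^2 - 8*t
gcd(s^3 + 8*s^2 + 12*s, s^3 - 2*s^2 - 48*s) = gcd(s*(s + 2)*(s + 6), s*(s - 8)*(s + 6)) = s^2 + 6*s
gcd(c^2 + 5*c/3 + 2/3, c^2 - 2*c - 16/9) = c + 2/3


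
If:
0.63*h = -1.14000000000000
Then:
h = -1.81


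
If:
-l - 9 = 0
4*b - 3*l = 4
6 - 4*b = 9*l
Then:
No Solution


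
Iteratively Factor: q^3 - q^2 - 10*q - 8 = (q + 2)*(q^2 - 3*q - 4) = (q - 4)*(q + 2)*(q + 1)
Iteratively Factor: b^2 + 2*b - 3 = (b - 1)*(b + 3)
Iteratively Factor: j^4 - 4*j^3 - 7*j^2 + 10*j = (j - 5)*(j^3 + j^2 - 2*j) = j*(j - 5)*(j^2 + j - 2) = j*(j - 5)*(j + 2)*(j - 1)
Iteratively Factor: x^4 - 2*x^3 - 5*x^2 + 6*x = (x - 3)*(x^3 + x^2 - 2*x) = (x - 3)*(x + 2)*(x^2 - x) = (x - 3)*(x - 1)*(x + 2)*(x)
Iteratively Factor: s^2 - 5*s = (s)*(s - 5)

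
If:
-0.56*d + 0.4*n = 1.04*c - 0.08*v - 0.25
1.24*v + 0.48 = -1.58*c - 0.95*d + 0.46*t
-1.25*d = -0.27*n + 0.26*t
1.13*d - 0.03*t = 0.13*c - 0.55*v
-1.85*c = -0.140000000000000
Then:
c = 0.08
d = 1.72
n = 2.75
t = -5.43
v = -3.82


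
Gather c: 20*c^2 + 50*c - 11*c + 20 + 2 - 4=20*c^2 + 39*c + 18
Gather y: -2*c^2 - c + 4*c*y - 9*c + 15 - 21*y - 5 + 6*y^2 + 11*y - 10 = -2*c^2 - 10*c + 6*y^2 + y*(4*c - 10)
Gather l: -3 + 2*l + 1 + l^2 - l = l^2 + l - 2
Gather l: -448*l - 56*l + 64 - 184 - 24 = -504*l - 144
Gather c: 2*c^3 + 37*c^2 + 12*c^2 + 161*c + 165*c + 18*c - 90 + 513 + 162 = 2*c^3 + 49*c^2 + 344*c + 585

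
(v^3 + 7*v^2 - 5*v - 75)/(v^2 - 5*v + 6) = (v^2 + 10*v + 25)/(v - 2)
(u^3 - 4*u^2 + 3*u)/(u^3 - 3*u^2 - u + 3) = u/(u + 1)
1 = 1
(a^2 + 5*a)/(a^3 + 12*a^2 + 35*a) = 1/(a + 7)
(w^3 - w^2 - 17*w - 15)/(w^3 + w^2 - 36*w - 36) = (w^2 - 2*w - 15)/(w^2 - 36)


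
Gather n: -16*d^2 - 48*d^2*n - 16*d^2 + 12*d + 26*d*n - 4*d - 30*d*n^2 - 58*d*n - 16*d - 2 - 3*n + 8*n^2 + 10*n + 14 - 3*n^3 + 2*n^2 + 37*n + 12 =-32*d^2 - 8*d - 3*n^3 + n^2*(10 - 30*d) + n*(-48*d^2 - 32*d + 44) + 24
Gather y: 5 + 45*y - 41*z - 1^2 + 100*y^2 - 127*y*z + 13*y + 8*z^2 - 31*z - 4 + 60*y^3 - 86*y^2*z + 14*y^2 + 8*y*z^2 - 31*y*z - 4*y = 60*y^3 + y^2*(114 - 86*z) + y*(8*z^2 - 158*z + 54) + 8*z^2 - 72*z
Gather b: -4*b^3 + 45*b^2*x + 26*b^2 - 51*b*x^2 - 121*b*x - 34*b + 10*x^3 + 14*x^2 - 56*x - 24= -4*b^3 + b^2*(45*x + 26) + b*(-51*x^2 - 121*x - 34) + 10*x^3 + 14*x^2 - 56*x - 24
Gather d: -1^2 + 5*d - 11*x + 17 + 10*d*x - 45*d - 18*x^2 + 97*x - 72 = d*(10*x - 40) - 18*x^2 + 86*x - 56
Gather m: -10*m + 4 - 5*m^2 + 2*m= -5*m^2 - 8*m + 4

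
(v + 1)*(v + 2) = v^2 + 3*v + 2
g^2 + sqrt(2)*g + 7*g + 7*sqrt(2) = (g + 7)*(g + sqrt(2))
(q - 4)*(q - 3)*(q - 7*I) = q^3 - 7*q^2 - 7*I*q^2 + 12*q + 49*I*q - 84*I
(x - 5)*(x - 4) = x^2 - 9*x + 20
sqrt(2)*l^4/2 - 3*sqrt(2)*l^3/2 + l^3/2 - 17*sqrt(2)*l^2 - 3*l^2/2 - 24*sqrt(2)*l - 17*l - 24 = (l - 8)*(l + 3)*(l + sqrt(2)/2)*(sqrt(2)*l/2 + sqrt(2))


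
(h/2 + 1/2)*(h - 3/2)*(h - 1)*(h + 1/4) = h^4/2 - 5*h^3/8 - 11*h^2/16 + 5*h/8 + 3/16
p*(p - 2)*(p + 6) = p^3 + 4*p^2 - 12*p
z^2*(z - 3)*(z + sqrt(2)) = z^4 - 3*z^3 + sqrt(2)*z^3 - 3*sqrt(2)*z^2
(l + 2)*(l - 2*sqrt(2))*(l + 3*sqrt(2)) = l^3 + sqrt(2)*l^2 + 2*l^2 - 12*l + 2*sqrt(2)*l - 24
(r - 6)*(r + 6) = r^2 - 36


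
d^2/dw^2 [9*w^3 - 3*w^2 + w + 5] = 54*w - 6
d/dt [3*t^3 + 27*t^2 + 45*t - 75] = 9*t^2 + 54*t + 45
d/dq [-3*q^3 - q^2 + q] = -9*q^2 - 2*q + 1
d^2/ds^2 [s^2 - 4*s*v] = 2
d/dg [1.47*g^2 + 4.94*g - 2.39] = 2.94*g + 4.94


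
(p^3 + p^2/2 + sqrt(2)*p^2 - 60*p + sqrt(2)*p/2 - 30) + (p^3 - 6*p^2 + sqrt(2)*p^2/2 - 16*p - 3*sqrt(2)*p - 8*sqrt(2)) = 2*p^3 - 11*p^2/2 + 3*sqrt(2)*p^2/2 - 76*p - 5*sqrt(2)*p/2 - 30 - 8*sqrt(2)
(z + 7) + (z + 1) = 2*z + 8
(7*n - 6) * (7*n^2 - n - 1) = 49*n^3 - 49*n^2 - n + 6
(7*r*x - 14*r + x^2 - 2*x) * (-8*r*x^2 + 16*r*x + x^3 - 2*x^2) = -56*r^2*x^3 + 224*r^2*x^2 - 224*r^2*x - r*x^4 + 4*r*x^3 - 4*r*x^2 + x^5 - 4*x^4 + 4*x^3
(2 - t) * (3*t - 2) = -3*t^2 + 8*t - 4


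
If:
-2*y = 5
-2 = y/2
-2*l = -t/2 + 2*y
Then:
No Solution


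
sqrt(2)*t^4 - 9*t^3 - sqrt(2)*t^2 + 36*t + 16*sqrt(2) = (t - 4*sqrt(2))*(t - 2*sqrt(2))*(t + sqrt(2))*(sqrt(2)*t + 1)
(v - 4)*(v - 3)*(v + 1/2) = v^3 - 13*v^2/2 + 17*v/2 + 6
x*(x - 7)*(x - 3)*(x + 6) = x^4 - 4*x^3 - 39*x^2 + 126*x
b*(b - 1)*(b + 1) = b^3 - b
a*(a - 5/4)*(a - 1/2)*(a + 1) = a^4 - 3*a^3/4 - 9*a^2/8 + 5*a/8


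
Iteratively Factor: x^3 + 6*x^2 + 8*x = (x)*(x^2 + 6*x + 8) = x*(x + 2)*(x + 4)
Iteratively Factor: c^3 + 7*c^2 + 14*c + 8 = (c + 1)*(c^2 + 6*c + 8) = (c + 1)*(c + 4)*(c + 2)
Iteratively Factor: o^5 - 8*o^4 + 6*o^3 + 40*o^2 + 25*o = (o + 1)*(o^4 - 9*o^3 + 15*o^2 + 25*o) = o*(o + 1)*(o^3 - 9*o^2 + 15*o + 25) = o*(o + 1)^2*(o^2 - 10*o + 25) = o*(o - 5)*(o + 1)^2*(o - 5)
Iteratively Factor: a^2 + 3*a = (a + 3)*(a)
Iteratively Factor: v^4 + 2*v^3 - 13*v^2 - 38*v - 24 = (v + 1)*(v^3 + v^2 - 14*v - 24) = (v - 4)*(v + 1)*(v^2 + 5*v + 6) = (v - 4)*(v + 1)*(v + 2)*(v + 3)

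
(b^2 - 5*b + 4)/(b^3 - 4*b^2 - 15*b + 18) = (b - 4)/(b^2 - 3*b - 18)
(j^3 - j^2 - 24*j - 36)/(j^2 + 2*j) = j - 3 - 18/j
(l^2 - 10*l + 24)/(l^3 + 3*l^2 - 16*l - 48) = (l - 6)/(l^2 + 7*l + 12)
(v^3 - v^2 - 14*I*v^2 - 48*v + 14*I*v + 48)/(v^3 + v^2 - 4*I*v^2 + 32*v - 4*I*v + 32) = (v^2 - v*(1 + 6*I) + 6*I)/(v^2 + v*(1 + 4*I) + 4*I)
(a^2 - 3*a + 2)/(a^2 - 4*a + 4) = (a - 1)/(a - 2)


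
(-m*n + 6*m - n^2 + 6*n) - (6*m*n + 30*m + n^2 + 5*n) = -7*m*n - 24*m - 2*n^2 + n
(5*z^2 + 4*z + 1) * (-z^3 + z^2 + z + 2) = -5*z^5 + z^4 + 8*z^3 + 15*z^2 + 9*z + 2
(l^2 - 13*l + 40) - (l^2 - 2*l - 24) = 64 - 11*l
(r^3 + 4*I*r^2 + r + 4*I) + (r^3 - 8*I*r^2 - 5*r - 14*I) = 2*r^3 - 4*I*r^2 - 4*r - 10*I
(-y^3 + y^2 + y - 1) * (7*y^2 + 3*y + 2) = -7*y^5 + 4*y^4 + 8*y^3 - 2*y^2 - y - 2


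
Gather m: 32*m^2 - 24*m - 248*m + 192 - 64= 32*m^2 - 272*m + 128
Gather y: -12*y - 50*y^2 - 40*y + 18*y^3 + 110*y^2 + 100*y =18*y^3 + 60*y^2 + 48*y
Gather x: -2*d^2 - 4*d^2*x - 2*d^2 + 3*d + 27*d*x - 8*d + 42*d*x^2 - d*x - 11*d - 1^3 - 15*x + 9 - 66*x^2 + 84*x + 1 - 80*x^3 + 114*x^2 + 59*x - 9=-4*d^2 - 16*d - 80*x^3 + x^2*(42*d + 48) + x*(-4*d^2 + 26*d + 128)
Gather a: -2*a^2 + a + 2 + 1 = -2*a^2 + a + 3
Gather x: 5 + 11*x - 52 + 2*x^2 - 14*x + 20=2*x^2 - 3*x - 27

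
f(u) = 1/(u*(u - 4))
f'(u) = -1/(u*(u - 4)^2) - 1/(u^2*(u - 4)) = 2*(2 - u)/(u^2*(u^2 - 8*u + 16))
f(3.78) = -1.20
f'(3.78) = -5.15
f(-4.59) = 0.03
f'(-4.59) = 0.01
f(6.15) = 0.08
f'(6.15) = -0.05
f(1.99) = -0.25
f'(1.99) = 0.00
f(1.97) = -0.25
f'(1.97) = 0.00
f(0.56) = -0.52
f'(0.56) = 0.78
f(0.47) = -0.60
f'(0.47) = 1.11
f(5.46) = 0.13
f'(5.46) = -0.11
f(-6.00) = 0.02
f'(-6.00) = 0.00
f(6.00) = 0.08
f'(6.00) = -0.06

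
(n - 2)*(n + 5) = n^2 + 3*n - 10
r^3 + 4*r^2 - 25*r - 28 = (r - 4)*(r + 1)*(r + 7)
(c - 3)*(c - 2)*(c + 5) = c^3 - 19*c + 30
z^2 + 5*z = z*(z + 5)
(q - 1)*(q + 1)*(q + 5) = q^3 + 5*q^2 - q - 5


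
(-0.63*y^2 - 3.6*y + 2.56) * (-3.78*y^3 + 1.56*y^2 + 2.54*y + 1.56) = 2.3814*y^5 + 12.6252*y^4 - 16.893*y^3 - 6.1332*y^2 + 0.8864*y + 3.9936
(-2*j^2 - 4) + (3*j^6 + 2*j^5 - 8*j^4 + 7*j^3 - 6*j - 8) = 3*j^6 + 2*j^5 - 8*j^4 + 7*j^3 - 2*j^2 - 6*j - 12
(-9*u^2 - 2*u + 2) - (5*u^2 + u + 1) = -14*u^2 - 3*u + 1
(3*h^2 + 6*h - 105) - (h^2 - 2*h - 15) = 2*h^2 + 8*h - 90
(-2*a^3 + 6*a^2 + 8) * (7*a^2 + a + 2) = -14*a^5 + 40*a^4 + 2*a^3 + 68*a^2 + 8*a + 16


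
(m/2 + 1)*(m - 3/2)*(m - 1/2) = m^3/2 - 13*m/8 + 3/4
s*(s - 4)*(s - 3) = s^3 - 7*s^2 + 12*s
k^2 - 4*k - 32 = (k - 8)*(k + 4)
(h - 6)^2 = h^2 - 12*h + 36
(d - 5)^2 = d^2 - 10*d + 25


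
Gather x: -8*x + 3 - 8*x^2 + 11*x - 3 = -8*x^2 + 3*x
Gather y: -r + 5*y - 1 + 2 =-r + 5*y + 1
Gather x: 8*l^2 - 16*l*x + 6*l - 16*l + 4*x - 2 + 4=8*l^2 - 10*l + x*(4 - 16*l) + 2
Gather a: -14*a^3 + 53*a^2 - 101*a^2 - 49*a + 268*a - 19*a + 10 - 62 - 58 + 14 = -14*a^3 - 48*a^2 + 200*a - 96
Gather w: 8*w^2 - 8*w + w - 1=8*w^2 - 7*w - 1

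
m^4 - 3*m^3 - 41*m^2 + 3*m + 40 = (m - 8)*(m - 1)*(m + 1)*(m + 5)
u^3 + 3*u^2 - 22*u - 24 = (u - 4)*(u + 1)*(u + 6)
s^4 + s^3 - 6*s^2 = s^2*(s - 2)*(s + 3)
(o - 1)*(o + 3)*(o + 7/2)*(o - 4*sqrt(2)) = o^4 - 4*sqrt(2)*o^3 + 11*o^3/2 - 22*sqrt(2)*o^2 + 4*o^2 - 16*sqrt(2)*o - 21*o/2 + 42*sqrt(2)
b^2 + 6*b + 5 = (b + 1)*(b + 5)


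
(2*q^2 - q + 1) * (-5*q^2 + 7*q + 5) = -10*q^4 + 19*q^3 - 2*q^2 + 2*q + 5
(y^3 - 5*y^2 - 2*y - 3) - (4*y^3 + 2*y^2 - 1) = -3*y^3 - 7*y^2 - 2*y - 2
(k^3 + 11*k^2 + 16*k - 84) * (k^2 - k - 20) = k^5 + 10*k^4 - 15*k^3 - 320*k^2 - 236*k + 1680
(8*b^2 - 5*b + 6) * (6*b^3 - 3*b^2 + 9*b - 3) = 48*b^5 - 54*b^4 + 123*b^3 - 87*b^2 + 69*b - 18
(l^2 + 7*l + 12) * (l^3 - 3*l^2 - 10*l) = l^5 + 4*l^4 - 19*l^3 - 106*l^2 - 120*l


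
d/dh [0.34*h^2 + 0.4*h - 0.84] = 0.68*h + 0.4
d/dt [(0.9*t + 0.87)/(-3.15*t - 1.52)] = (4.323375*t + 2.0862)/(3.15*t + 1.52)^3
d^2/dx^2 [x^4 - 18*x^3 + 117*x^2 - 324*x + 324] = 12*x^2 - 108*x + 234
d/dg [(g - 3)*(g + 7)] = 2*g + 4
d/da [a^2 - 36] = 2*a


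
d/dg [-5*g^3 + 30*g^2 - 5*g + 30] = -15*g^2 + 60*g - 5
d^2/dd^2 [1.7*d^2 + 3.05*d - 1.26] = 3.40000000000000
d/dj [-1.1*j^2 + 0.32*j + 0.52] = 0.32 - 2.2*j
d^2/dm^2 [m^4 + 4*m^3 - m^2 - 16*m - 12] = 12*m^2 + 24*m - 2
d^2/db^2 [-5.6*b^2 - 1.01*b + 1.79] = -11.2000000000000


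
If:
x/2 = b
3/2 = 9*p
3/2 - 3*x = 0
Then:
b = 1/4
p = 1/6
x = 1/2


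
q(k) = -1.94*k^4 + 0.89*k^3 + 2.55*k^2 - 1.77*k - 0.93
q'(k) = -7.76*k^3 + 2.67*k^2 + 5.1*k - 1.77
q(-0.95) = 0.71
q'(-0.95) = 2.45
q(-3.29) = -226.49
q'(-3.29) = 286.69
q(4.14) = -471.31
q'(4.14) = -485.53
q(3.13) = -140.40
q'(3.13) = -197.60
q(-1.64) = -9.13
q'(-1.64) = 31.28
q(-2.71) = -99.75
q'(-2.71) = 158.46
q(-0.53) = 0.44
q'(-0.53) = -2.57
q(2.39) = -41.74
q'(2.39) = -80.27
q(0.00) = -0.93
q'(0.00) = -1.77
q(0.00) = -0.93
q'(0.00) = -1.77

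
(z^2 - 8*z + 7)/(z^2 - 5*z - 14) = (z - 1)/(z + 2)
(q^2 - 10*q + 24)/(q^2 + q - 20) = (q - 6)/(q + 5)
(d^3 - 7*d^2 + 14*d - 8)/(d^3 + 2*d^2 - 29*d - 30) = (d^3 - 7*d^2 + 14*d - 8)/(d^3 + 2*d^2 - 29*d - 30)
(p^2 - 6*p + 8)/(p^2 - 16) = (p - 2)/(p + 4)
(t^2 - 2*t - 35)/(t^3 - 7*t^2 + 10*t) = (t^2 - 2*t - 35)/(t*(t^2 - 7*t + 10))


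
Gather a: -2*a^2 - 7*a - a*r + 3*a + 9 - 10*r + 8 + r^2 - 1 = -2*a^2 + a*(-r - 4) + r^2 - 10*r + 16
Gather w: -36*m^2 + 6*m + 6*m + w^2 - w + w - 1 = -36*m^2 + 12*m + w^2 - 1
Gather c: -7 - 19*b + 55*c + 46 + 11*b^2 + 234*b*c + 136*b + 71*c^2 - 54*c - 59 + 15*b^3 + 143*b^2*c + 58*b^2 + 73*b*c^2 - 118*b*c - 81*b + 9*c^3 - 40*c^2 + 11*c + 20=15*b^3 + 69*b^2 + 36*b + 9*c^3 + c^2*(73*b + 31) + c*(143*b^2 + 116*b + 12)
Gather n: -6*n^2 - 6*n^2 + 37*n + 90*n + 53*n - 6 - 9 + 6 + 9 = -12*n^2 + 180*n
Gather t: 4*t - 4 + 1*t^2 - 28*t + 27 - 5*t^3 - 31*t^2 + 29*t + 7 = -5*t^3 - 30*t^2 + 5*t + 30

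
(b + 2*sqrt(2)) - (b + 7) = -7 + 2*sqrt(2)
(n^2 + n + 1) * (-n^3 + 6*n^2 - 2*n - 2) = -n^5 + 5*n^4 + 3*n^3 + 2*n^2 - 4*n - 2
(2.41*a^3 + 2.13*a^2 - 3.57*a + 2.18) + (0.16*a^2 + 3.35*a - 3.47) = 2.41*a^3 + 2.29*a^2 - 0.22*a - 1.29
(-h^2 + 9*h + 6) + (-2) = -h^2 + 9*h + 4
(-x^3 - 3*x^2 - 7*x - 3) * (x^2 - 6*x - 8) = -x^5 + 3*x^4 + 19*x^3 + 63*x^2 + 74*x + 24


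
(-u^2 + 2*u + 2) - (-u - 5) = -u^2 + 3*u + 7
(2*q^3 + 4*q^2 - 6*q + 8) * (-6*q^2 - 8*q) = -12*q^5 - 40*q^4 + 4*q^3 - 64*q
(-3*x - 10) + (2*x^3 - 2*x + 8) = 2*x^3 - 5*x - 2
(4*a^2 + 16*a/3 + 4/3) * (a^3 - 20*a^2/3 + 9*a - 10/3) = 4*a^5 - 64*a^4/3 + 16*a^3/9 + 232*a^2/9 - 52*a/9 - 40/9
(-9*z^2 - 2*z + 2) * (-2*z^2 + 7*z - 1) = 18*z^4 - 59*z^3 - 9*z^2 + 16*z - 2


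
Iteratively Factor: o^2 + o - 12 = (o - 3)*(o + 4)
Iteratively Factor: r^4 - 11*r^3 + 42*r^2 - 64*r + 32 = (r - 4)*(r^3 - 7*r^2 + 14*r - 8) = (r - 4)^2*(r^2 - 3*r + 2) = (r - 4)^2*(r - 1)*(r - 2)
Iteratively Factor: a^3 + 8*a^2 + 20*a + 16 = (a + 4)*(a^2 + 4*a + 4) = (a + 2)*(a + 4)*(a + 2)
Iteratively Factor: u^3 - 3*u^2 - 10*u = (u + 2)*(u^2 - 5*u) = u*(u + 2)*(u - 5)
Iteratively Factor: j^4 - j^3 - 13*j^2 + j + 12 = (j - 4)*(j^3 + 3*j^2 - j - 3) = (j - 4)*(j + 3)*(j^2 - 1) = (j - 4)*(j - 1)*(j + 3)*(j + 1)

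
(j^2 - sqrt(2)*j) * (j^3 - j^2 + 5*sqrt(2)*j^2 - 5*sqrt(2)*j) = j^5 - j^4 + 4*sqrt(2)*j^4 - 10*j^3 - 4*sqrt(2)*j^3 + 10*j^2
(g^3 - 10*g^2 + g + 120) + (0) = g^3 - 10*g^2 + g + 120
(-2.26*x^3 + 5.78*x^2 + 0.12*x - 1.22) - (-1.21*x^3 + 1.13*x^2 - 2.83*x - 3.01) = -1.05*x^3 + 4.65*x^2 + 2.95*x + 1.79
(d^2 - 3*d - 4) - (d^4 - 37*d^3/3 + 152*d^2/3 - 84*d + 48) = -d^4 + 37*d^3/3 - 149*d^2/3 + 81*d - 52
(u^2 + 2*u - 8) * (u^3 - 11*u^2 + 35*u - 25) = u^5 - 9*u^4 + 5*u^3 + 133*u^2 - 330*u + 200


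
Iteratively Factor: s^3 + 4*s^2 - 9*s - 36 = (s - 3)*(s^2 + 7*s + 12) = (s - 3)*(s + 4)*(s + 3)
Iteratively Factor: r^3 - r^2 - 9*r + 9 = (r - 1)*(r^2 - 9) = (r - 3)*(r - 1)*(r + 3)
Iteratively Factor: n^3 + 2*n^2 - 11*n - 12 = (n - 3)*(n^2 + 5*n + 4) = (n - 3)*(n + 4)*(n + 1)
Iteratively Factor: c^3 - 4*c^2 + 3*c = (c - 1)*(c^2 - 3*c) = (c - 3)*(c - 1)*(c)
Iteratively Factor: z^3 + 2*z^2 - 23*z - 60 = (z - 5)*(z^2 + 7*z + 12) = (z - 5)*(z + 4)*(z + 3)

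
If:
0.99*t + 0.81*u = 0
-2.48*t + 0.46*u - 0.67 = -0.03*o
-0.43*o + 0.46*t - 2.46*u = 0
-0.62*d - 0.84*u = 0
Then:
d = -0.40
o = -1.93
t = -0.24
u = 0.29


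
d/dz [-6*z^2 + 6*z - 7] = 6 - 12*z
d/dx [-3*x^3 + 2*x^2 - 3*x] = -9*x^2 + 4*x - 3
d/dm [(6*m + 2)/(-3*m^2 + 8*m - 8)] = 2*(9*m^2 + 6*m - 32)/(9*m^4 - 48*m^3 + 112*m^2 - 128*m + 64)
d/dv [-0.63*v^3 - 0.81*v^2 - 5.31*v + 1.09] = -1.89*v^2 - 1.62*v - 5.31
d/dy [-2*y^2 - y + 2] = -4*y - 1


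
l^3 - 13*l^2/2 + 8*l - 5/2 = (l - 5)*(l - 1)*(l - 1/2)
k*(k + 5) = k^2 + 5*k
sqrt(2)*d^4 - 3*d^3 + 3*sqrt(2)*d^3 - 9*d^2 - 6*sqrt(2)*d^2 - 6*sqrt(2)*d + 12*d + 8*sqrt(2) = (d - 1)*(d + 4)*(d - 2*sqrt(2))*(sqrt(2)*d + 1)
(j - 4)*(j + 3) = j^2 - j - 12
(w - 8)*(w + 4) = w^2 - 4*w - 32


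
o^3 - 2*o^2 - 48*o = o*(o - 8)*(o + 6)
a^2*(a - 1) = a^3 - a^2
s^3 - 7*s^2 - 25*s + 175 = (s - 7)*(s - 5)*(s + 5)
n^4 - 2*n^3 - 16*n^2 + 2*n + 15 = (n - 5)*(n - 1)*(n + 1)*(n + 3)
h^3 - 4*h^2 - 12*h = h*(h - 6)*(h + 2)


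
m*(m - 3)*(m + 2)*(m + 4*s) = m^4 + 4*m^3*s - m^3 - 4*m^2*s - 6*m^2 - 24*m*s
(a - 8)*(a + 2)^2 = a^3 - 4*a^2 - 28*a - 32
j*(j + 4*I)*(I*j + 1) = I*j^3 - 3*j^2 + 4*I*j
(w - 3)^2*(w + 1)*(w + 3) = w^4 - 2*w^3 - 12*w^2 + 18*w + 27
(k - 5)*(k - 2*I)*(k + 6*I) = k^3 - 5*k^2 + 4*I*k^2 + 12*k - 20*I*k - 60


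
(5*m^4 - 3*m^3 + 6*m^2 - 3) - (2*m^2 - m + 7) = 5*m^4 - 3*m^3 + 4*m^2 + m - 10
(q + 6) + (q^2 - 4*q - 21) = q^2 - 3*q - 15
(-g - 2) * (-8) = 8*g + 16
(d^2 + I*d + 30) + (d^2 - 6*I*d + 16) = 2*d^2 - 5*I*d + 46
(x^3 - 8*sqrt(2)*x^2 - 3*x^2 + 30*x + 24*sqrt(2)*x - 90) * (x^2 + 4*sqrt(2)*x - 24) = x^5 - 4*sqrt(2)*x^4 - 3*x^4 - 58*x^3 + 12*sqrt(2)*x^3 + 174*x^2 + 312*sqrt(2)*x^2 - 936*sqrt(2)*x - 720*x + 2160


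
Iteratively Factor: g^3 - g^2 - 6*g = (g)*(g^2 - g - 6) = g*(g + 2)*(g - 3)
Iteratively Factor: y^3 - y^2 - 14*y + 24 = (y - 3)*(y^2 + 2*y - 8) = (y - 3)*(y - 2)*(y + 4)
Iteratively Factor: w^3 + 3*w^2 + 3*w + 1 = (w + 1)*(w^2 + 2*w + 1) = (w + 1)^2*(w + 1)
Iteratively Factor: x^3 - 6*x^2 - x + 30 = (x + 2)*(x^2 - 8*x + 15) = (x - 5)*(x + 2)*(x - 3)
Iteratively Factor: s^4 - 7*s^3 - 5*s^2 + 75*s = (s - 5)*(s^3 - 2*s^2 - 15*s) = (s - 5)^2*(s^2 + 3*s) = s*(s - 5)^2*(s + 3)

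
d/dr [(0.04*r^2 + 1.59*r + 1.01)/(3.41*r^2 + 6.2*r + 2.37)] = (-5.1739*r^2 - 6.6986*r - 2.4937)/(11.6281*r^4 + 42.284*r^3 + 54.6034*r^2 + 29.388*r + 5.6169)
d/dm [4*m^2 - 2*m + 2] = 8*m - 2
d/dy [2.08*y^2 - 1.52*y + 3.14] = 4.16*y - 1.52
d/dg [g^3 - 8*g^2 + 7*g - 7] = 3*g^2 - 16*g + 7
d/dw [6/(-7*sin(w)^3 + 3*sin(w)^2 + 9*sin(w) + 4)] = 18*(7*sin(w)^2 - 2*sin(w) - 3)*cos(w)/(-7*sin(w)^3 + 3*sin(w)^2 + 9*sin(w) + 4)^2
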